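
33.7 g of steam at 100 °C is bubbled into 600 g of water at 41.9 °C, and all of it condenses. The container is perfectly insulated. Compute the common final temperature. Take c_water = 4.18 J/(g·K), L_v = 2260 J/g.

T_f ≈ 73.7 °C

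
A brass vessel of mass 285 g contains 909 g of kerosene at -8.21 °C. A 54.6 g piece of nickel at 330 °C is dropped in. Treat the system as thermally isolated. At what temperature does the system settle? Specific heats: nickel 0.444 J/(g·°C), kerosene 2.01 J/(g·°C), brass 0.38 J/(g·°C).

Energy conservation, ΣQ = 0:
54.6·0.444·(T − 330) + 909·2.01·(T − (-8.21)) + 285·0.38·(T − (-8.21)) = 0
(24.24 + 1827.1 + 108.3) T = 24.24·330 + 1827.1·(-8.21) + 108.3·(-8.21)
T = -7889.6/1959.6 ≈ -4.03 °C

T_f ≈ -4.0 °C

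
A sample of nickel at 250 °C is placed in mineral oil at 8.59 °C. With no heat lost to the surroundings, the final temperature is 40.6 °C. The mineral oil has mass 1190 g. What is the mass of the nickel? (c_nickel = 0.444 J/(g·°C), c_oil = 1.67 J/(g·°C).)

m ≈ 684 g

|Q_nickel| = |Q_oil|:
m·0.444·(250 − 40.6) = 1190·1.67·(40.6 − 8.59)
92.97 m = 63613  ⇒  m ≈ 684.2 g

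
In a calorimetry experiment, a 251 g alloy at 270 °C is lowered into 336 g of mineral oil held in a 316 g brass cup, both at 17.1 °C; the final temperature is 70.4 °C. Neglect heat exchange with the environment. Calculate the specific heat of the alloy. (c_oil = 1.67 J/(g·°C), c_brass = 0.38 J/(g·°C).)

Net heat exchanged in the isolated system is zero:
251×c×(70.4 − 270) + 336×1.67×(70.4 − 17.1) + 316×0.38×(70.4 − 17.1) = 0
-50100 c = -36308
c = -36308/-50100 ≈ 0.7247 J/(g·°C)

c ≈ 0.725 J/(g·°C)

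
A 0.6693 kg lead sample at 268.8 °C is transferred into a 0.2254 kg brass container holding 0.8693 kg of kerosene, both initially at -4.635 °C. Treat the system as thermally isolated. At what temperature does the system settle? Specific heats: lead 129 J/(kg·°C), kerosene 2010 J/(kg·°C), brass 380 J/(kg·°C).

T_f ≈ 7.7 °C

Net heat exchanged in the isolated system is zero:
0.6693*129*(T − 268.8) + 0.8693*2010*(T − (-4.635)) + 0.2254*380*(T − (-4.635)) = 0
86.34(T − 268.8) + 1747.3(T − (-4.635)) + 85.65(T − (-4.635)) = 0
1919.3 T = 14712
T = 14712 / 1919.3 = 7.67 °C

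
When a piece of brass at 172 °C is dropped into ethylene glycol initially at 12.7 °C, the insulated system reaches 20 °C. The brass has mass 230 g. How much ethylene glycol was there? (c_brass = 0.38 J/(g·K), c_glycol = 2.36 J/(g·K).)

|Q_brass| = |Q_glycol|:
230·0.38·(172 − 20) = m·2.36·(20 − 12.7)
17.23 m = 13285  ⇒  m ≈ 771.1 g

m ≈ 771 g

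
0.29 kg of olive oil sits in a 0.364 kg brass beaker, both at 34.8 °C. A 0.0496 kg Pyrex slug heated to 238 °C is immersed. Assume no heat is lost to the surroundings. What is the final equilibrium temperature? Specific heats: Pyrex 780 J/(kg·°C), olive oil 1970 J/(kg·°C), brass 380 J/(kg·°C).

T_f = Σ m_i c_i T_i / Σ m_i c_i:
T_f = (38.69×238 + 571.3×34.8 + 138.32×34.8) / (38.69 + 571.3 + 138.32)
    = 33903 / 748.31 ≈ 45.31 °C

T_f ≈ 45.3 °C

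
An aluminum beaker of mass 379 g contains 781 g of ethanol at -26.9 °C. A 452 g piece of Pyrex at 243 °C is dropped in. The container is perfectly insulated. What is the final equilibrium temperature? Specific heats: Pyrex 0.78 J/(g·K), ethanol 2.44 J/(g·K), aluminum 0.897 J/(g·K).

T_f ≈ 9.7 °C

Net heat exchanged in the isolated system is zero:
452*0.78*(T − 243) + 781*2.44*(T − (-26.9)) + 379*0.897*(T − (-26.9)) = 0
352.56(T − 243) + 1905.6(T − (-26.9)) + 339.96(T − (-26.9)) = 0
(352.56 + 1905.6 + 339.96) T = 352.56*243 + 1905.6*(-26.9) + 339.96*(-26.9)
T ≈ 9.72 °C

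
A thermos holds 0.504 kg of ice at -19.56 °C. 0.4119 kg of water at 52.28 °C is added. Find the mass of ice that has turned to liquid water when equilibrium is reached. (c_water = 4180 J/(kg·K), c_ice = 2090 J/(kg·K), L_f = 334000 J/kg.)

m_melted ≈ 0.208 kg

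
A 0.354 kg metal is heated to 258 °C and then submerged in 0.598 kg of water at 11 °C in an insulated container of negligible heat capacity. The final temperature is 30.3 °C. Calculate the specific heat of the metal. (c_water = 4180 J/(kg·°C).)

Setting the total heat transfer to zero:
0.354·c·(30.3 − 258) + 0.598·4180·(30.3 − 11) = 0
-80.61 c = -48243
c = -48243/-80.61 ≈ 598.5 J/(kg·°C)

c ≈ 599 J/(kg·°C)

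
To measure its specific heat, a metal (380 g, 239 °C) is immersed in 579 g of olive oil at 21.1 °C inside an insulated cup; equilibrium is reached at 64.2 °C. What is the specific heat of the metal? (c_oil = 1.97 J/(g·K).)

c ≈ 0.74 J/(g·K)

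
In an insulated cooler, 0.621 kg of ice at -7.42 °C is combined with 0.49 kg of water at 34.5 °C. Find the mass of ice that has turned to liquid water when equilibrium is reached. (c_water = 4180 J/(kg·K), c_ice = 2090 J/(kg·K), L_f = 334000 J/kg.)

m_melted ≈ 0.183 kg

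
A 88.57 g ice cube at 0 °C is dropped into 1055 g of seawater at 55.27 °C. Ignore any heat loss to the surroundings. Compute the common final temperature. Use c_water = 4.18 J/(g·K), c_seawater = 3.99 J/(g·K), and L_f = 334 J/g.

T_f ≈ 44.3 °C

Net heat exchanged in the isolated system is zero:
fusion: m_ice L_f = 88.57×334 = 29582
  warm the meltwater: 370.22 T
  seawater: 4209.4(T − 55.27)
4579.7 T = 232656 − 29582 = 203074
T ≈ 44.34 °C. Since T > 0 °C, the all-ice-melts assumption holds.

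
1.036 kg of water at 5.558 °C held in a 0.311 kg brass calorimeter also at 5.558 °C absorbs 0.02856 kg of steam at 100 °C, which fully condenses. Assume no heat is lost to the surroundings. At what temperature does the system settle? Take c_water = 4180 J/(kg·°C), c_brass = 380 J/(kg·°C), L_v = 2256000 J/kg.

T_f ≈ 22.1 °C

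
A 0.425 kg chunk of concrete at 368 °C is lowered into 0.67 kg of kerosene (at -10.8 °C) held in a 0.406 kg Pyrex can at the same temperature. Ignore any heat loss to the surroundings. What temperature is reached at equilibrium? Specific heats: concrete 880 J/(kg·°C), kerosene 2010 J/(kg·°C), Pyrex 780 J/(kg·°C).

Heat gained plus heat lost sum to zero:
0.425·880·(T − 368) + 0.67·2010·(T − (-10.8)) + 0.406·780·(T − (-10.8)) = 0
374(T − 368) + 1346.7(T − (-10.8)) + 316.68(T − (-10.8)) = 0
2037.4 T = 119667
T = 119667 / 2037.4 = 58.7 °C

T_f ≈ 58.7 °C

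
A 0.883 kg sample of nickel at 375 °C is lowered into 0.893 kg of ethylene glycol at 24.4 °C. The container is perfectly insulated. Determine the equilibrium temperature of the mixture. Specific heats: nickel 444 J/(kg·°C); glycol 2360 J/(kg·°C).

T_f ≈ 79.4 °C

Heat gained plus heat lost sum to zero:
0.883*444*(T − 375) + 0.893*2360*(T − 24.4) = 0
2499.5 T = 198442
T = 198442 / 2499.5 = 79.4 °C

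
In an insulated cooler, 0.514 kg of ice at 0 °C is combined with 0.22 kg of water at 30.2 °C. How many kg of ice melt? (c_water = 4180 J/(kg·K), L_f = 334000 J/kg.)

m_melted ≈ 0.0831 kg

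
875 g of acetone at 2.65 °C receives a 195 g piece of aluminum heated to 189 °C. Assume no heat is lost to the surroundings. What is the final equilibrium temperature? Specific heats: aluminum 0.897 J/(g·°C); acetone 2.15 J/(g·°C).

T_f ≈ 18.5 °C

With ΣQ=0 the equilibrium temperature is the m·c-weighted mean:
T_f = (174.91·189 + 1881.2·2.65) / (174.91 + 1881.2)
    = 38044 / 2056.2 ≈ 18.50 °C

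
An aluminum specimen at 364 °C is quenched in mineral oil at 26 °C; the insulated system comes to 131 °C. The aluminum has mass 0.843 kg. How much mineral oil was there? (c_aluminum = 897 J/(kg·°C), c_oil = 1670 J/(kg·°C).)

|Q_aluminum| = |Q_oil|:
0.843·897·(364 − 131) = m·1670·(131 − 26)
175350 m = 176188  ⇒  m ≈ 1.005 kg

m ≈ 1 kg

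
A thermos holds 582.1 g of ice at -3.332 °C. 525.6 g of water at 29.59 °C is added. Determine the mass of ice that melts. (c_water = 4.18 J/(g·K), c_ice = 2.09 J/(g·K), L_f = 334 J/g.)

m_melted ≈ 183 g

Water can give up m c ΔT = 525.6·4.18·29.59 = 65009 J before reaching 0 °C.
Warming the ice to 0 °C takes 582.1·2.09·3.332 = 4053.7 J, leaving 60956 J for melting.
To melt every bit of ice: 582.1·334 = 194421 J.
60956 J < 194421 J, so only part of the ice melts and the system sits at 0 °C.
Mass melted = 60956/334 ≈ 182.5 g.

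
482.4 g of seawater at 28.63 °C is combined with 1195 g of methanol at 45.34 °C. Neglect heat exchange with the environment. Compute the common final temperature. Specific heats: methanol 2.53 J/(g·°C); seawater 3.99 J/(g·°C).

T_f ≈ 38.8 °C

Net heat exchanged in the isolated system is zero:
1195*2.53*(T − 45.34) + 482.4*3.99*(T − 28.63) = 0
3023.3(T − 45.34) + 1924.8(T − 28.63) = 0
(3023.3 + 1924.8) T = 3023.3*45.34 + 1924.8*28.63
T ≈ 38.84 °C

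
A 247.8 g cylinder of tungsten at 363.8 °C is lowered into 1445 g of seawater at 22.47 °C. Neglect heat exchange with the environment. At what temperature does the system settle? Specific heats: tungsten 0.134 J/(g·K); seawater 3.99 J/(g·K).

T_f ≈ 24.4 °C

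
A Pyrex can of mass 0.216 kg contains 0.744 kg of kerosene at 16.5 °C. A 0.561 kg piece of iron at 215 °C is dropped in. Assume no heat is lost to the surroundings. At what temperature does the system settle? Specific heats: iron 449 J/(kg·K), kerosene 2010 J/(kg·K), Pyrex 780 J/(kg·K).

T_f ≈ 42.6 °C

Conservation of energy gives ΣQ = 0:
0.561×449×(T − 215) + 0.744×2010×(T − 16.5) + 0.216×780×(T − 16.5) = 0
251.89(T − 215) + 1495.4(T − 16.5) + 168.48(T − 16.5) = 0
1915.8 T = 81611
T = 81611 / 1915.8 = 42.6 °C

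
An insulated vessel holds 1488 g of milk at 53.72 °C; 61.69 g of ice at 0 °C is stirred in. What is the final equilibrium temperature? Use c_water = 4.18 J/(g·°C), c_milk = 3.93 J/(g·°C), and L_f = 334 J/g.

T_f ≈ 48.1 °C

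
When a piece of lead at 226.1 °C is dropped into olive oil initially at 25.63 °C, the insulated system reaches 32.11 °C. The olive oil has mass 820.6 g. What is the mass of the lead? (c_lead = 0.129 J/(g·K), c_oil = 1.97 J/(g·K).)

Setting the total heat transfer to zero:
m·0.129·(32.11 − 226.1) + 820.6·1.97·(32.11 − 25.63) = 0
-25.02 m = -10475
m = -10475/-25.02 ≈ 418.6 g

m ≈ 419 g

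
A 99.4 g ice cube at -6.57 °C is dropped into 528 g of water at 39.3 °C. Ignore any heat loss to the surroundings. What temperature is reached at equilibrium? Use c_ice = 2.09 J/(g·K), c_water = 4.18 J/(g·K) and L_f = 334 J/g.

T_f ≈ 19.9 °C

Heat gained plus heat lost sum to zero:
ice -6.57→0 °C: 99.4·2.09·6.57 = 1364.9
  fusion: m_ice L_f = 99.4·334 = 33200
  meltwater 0→T: 99.4·4.18·T = 415.49 T
  water: 2207(T − 39.3)
2622.5 T = 86737 − 34564 = 52172
T ≈ 19.89 °C (positive, so assuming full melt was valid).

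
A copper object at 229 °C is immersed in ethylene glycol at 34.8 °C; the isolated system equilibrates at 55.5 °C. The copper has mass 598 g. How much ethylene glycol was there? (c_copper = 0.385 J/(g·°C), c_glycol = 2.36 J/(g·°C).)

Heat gained plus heat lost sum to zero:
598×0.385×(55.5 − 229) + m×2.36×(55.5 − 34.8) = 0
48.85 m = 39945
m = 39945/48.85 ≈ 817.7 g

m ≈ 818 g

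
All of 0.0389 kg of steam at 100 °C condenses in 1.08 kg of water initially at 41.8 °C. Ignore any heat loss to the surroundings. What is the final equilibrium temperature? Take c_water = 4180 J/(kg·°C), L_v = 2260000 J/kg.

Heat gained plus heat lost sum to zero:
steam→water at 100 °C releases m L_v = 0.0389×2260000 = 87914
  condensate cools 100→T: 0.0389×4180×(T − 100) = 162.6(T − 100)
  original water: 4514.4(T − 41.8)
4677 T = 87914 + 16260 + 188702 = 292876
T ≈ 62.62 °C (< 100 °C, so full condensation is consistent).

T_f ≈ 62.6 °C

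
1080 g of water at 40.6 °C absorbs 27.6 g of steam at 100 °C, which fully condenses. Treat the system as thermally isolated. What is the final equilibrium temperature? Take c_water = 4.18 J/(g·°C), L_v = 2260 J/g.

Net heat exchanged in the isolated system is zero:
condense steam: −27.6×2260 = −62376
  condensed water 100 °C→T: 115.37(T − 100)
  water warms: 1080×4.18×(T − 40.6) = 4514.4(T − 40.6)
4629.8 T = 62376 + 11537 + 183285 = 257197
T ≈ 55.55 °C (< 100 °C, so full condensation is consistent).

T_f ≈ 55.6 °C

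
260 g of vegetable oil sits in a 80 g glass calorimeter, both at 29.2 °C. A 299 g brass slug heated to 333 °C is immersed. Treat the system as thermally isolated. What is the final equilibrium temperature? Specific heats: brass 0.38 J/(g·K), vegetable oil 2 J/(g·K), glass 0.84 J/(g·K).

Conservation of energy gives ΣQ = 0:
299·0.38·(T − 333) + 260·2·(T − 29.2) + 80·0.84·(T − 29.2) = 0
700.82 T = 54982
T = 54982 / 700.82 = 78.5 °C

T_f ≈ 78.5 °C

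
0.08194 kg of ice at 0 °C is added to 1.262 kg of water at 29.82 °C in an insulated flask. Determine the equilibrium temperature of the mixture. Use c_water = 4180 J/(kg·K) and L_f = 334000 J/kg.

Heat gained plus heat lost sum to zero:
melt ice: 0.08194×334000 = 27368
  meltwater 0→T: 0.08194×4180×T = 342.51 T
  water: 5275.2(T − 29.82)
5617.7 T = 157305 − 27368 = 129937
T ≈ 23.13 °C. Since T > 0 °C, the all-ice-melts assumption holds.

T_f ≈ 23.1 °C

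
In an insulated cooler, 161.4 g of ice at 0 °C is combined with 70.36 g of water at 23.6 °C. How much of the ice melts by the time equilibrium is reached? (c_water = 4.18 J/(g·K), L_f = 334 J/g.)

Water can give up m c ΔT = 70.36·4.18·23.6 = 6940.9 J before reaching 0 °C.
To melt every bit of ice: 161.4·334 = 53908 J.
That's not enough to melt it all — equilibrium is at 0 °C with ice remaining.
m_melt = 6940.9 / L_f = 20.78 g.

m_melted ≈ 20.8 g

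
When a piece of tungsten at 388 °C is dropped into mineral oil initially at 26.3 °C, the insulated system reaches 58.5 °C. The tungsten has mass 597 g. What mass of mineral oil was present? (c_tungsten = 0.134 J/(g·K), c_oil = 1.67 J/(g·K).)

m ≈ 490 g

Energy conservation, ΣQ = 0:
597×0.134×(58.5 − 388) + m×1.67×(58.5 − 26.3) = 0
53.77 m = 26359
m = 26359/53.77 ≈ 490.2 g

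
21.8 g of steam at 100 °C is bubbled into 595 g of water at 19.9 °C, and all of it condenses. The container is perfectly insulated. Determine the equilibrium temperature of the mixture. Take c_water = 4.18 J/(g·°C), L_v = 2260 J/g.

Taking heat into each body as positive, Σ m c ΔT = 0:
latent heat released on condensation: 21.8×2260 = 49268
  condensed water 100 °C→T: 91.12(T − 100)
  original water: 2487.1(T − 19.9)
2578.2 T = 49268 + 9112.4 + 49493 = 107874
T ≈ 41.84 °C (< 100 °C, so full condensation is consistent).

T_f ≈ 41.8 °C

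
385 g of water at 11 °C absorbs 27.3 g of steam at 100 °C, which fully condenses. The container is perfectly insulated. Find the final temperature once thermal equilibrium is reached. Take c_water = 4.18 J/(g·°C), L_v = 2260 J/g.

T_f ≈ 52.7 °C

Energy conservation, ΣQ = 0:
latent heat released on condensation: 27.3×2260 = 61698; condensate cools 100→T: 27.3×4.18×(T − 100) = 114.11(T − 100); water warms: 385×4.18×(T − 11) = 1609.3(T − 11)
1723.4 T = 61698 + 11411 + 17702 = 90812
T ≈ 52.69 °C — below 100 °C, confirming all the steam condensed.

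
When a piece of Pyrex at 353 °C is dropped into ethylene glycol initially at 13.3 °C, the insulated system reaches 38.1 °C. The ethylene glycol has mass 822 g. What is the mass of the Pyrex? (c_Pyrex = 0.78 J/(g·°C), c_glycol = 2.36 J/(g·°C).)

Let T be the final temperature. ΣQ_i = 0:
m·0.78·(38.1 − 353) + 822·2.36·(38.1 − 13.3) = 0
-245.62 m = -48110
m = -48110/-245.62 ≈ 195.9 g

m ≈ 196 g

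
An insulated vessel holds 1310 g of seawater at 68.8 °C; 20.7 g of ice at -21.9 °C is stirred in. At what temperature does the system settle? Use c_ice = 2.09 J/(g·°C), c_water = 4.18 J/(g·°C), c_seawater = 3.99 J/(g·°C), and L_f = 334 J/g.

T_f ≈ 66.2 °C

Conservation of energy gives ΣQ = 0:
warm ice to 0 °C: 20.7×2.09×(0 − (-21.9)) = 947.46
  fusion: m_ice L_f = 20.7×334 = 6913.8
  meltwater 0→T: 20.7×4.18×T = 86.53 T
  seawater cools: 1310×3.99×(T − 68.8) = 5226.9(T − 68.8)
5313.4 T = 359611 − 7861.3 = 351749
T ≈ 66.20 °C (positive, so assuming full melt was valid).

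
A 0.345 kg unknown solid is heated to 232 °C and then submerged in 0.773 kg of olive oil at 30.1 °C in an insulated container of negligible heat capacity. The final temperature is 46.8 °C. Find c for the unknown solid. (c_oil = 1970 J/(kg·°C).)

m_s c (T_s − T_f) = m_oil c_oil (T_f − T_0):
0.345×c×(232 − 46.8) = 0.773×1970×(46.8 − 30.1)
63.89 c = 25431  ⇒  c ≈ 398 J/(kg·°C)

c ≈ 398 J/(kg·°C)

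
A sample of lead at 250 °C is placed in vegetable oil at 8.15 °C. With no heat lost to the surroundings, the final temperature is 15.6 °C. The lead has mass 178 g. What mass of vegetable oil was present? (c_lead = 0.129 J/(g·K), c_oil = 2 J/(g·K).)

m ≈ 361 g

Setting the total heat transfer to zero:
178·0.129·(15.6 − 250) + m·2·(15.6 − 8.15) = 0
14.9 m = 5382.3
m = 5382.3/14.9 ≈ 361.2 g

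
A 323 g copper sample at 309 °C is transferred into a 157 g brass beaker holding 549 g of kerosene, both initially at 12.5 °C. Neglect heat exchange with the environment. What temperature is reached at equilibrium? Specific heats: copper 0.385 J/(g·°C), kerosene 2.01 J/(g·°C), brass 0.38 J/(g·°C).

Conservation of energy gives ΣQ = 0:
323·0.385·(T − 309) + 549·2.01·(T − 12.5) + 157·0.38·(T − 12.5) = 0
124.36(T − 309) + 1103.5(T − 12.5) + 59.66(T − 12.5) = 0
1287.5 T = 52965
T = 52965/1287.5 ≈ 41.14 °C

T_f ≈ 41.1 °C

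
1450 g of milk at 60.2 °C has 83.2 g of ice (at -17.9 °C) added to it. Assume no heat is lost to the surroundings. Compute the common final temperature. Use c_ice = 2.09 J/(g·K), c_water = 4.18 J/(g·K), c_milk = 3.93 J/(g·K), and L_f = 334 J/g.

Heat gained plus heat lost sum to zero:
warm ice to 0 °C: 83.2×2.09×(0 − (-17.9)) = 3112.6
  fusion: m_ice L_f = 83.2×334 = 27789
  warm the meltwater: 347.78 T
  milk cools: 1450×3.93×(T − 60.2) = 5698.5(T − 60.2)
6046.3 T = 343050 − 30901 = 312148
T ≈ 51.63 °C (positive, so assuming full melt was valid).

T_f ≈ 51.6 °C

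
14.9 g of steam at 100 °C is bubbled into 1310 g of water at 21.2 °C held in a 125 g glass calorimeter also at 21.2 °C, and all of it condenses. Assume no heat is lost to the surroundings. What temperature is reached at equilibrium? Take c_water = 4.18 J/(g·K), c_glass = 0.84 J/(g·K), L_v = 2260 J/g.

T_f ≈ 28.0 °C

Net heat exchanged in the isolated system is zero:
condense steam: −14.9×2260 = −33674; condensate cools 100→T: 14.9×4.18×(T − 100) = 62.28(T − 100); water warms: 1310×4.18×(T − 21.2) = 5475.8(T − 21.2); cup: 105(T − 21.2)
5643.1 T = 33674 + 6228.2 + 118313 = 158215
T ≈ 28.04 °C (< 100 °C, so full condensation is consistent).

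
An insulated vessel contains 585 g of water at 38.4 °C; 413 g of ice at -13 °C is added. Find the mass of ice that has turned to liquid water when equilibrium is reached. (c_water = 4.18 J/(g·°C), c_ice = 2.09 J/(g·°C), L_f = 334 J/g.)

m_melted ≈ 248 g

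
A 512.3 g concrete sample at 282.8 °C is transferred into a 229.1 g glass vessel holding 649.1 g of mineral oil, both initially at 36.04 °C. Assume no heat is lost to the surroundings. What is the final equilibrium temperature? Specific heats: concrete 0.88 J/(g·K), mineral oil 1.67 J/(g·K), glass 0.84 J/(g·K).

Taking heat into each body as positive, Σ m c ΔT = 0:
512.3×0.88×(T − 282.8) + 649.1×1.67×(T − 36.04) + 229.1×0.84×(T − 36.04) = 0
450.82(T − 282.8) + 1084(T − 36.04) + 192.44(T − 36.04) = 0
1727.3 T = 173496
T = 173496/1727.3 ≈ 100.45 °C

T_f ≈ 100.4 °C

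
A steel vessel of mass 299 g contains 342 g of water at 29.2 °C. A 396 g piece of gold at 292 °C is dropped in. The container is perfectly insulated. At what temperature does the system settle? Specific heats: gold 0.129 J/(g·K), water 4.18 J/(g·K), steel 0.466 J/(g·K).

Heat gained plus heat lost sum to zero:
396×0.129×(T − 292) + 342×4.18×(T − 29.2) + 299×0.466×(T − 29.2) = 0
1620 T = 60728
T = 60728 / 1620 = 37.5 °C

T_f ≈ 37.5 °C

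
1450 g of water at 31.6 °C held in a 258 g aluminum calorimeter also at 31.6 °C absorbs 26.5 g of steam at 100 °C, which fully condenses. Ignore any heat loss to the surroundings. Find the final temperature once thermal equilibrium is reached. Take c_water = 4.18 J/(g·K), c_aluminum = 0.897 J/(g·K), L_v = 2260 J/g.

T_f ≈ 42.1 °C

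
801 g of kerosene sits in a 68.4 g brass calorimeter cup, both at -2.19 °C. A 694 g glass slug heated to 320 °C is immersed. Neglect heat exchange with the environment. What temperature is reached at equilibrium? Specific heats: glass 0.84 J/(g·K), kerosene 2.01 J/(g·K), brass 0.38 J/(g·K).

With ΣQ=0 the equilibrium temperature is the m·c-weighted mean:
T_f = (582.96×320 + 1610×(-2.19) + 25.99×(-2.19)) / (582.96 + 1610 + 25.99)
    = 182964 / 2219 ≈ 82.45 °C

T_f ≈ 82.5 °C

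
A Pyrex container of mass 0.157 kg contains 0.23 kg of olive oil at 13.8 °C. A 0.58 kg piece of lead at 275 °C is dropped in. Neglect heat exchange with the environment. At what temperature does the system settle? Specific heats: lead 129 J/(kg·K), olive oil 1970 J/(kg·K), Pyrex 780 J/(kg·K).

T_f ≈ 43.8 °C

Conservation of energy gives ΣQ = 0:
0.58*129*(T − 275) + 0.23*1970*(T − 13.8) + 0.157*780*(T − 13.8) = 0
650.38 T = 28518
T ≈ 43.85 °C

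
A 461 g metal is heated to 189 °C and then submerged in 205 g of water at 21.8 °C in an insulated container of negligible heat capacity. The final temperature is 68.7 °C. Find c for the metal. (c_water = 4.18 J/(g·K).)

Heat lost by the metal = heat gained by the water:
461·c·(189 − 68.7) = 205·4.18·(68.7 − 21.8)
55458 c = 40189  ⇒  c ≈ 0.7247 J/(g·K)

c ≈ 0.725 J/(g·K)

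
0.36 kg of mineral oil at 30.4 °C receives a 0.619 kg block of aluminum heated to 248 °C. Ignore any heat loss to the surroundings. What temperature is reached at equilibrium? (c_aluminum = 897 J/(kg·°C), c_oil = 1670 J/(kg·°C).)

T_f ≈ 134.9 °C

Let T be the final temperature. ΣQ_i = 0:
0.619·897·(T − 248) + 0.36·1670·(T − 30.4) = 0
555.24(T − 248) + 601.2(T − 30.4) = 0
(555.24 + 601.2) T = 555.24·248 + 601.2·30.4
T ≈ 134.88 °C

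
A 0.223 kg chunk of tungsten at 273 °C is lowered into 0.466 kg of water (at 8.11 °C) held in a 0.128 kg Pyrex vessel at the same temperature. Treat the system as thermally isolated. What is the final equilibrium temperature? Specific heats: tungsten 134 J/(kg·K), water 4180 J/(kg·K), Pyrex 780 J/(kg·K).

T_f ≈ 11.9 °C

Taking heat into each body as positive, Σ m c ΔT = 0:
0.223·134·(T − 273) + 0.466·4180·(T − 8.11) + 0.128·780·(T − 8.11) = 0
29.88(T − 273) + 1947.9(T − 8.11) + 99.84(T − 8.11) = 0
2077.6 T = 24765
T = 24765 / 2077.6 = 11.9 °C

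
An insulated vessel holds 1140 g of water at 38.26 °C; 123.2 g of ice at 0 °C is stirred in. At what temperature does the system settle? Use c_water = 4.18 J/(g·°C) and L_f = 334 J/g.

T_f ≈ 26.7 °C

Conservation of energy gives ΣQ = 0:
latent heat to melt: 123.2×334 = 41149; warm the meltwater: 514.98 T; water cools: 1140×4.18×(T − 38.26) = 4765.2(T − 38.26)
5280.2 T = 182317 − 41149 = 141168
T ≈ 26.74 °C — above 0 °C, consistent with complete melting.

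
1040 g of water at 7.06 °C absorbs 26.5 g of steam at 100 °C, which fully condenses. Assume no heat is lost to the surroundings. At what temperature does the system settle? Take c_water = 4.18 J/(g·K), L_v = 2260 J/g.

Setting the total heat transfer to zero:
condense steam: −26.5×2260 = −59890
  condensate cools 100→T: 26.5×4.18×(T − 100) = 110.77(T − 100)
  original water: 4347.2(T − 7.06)
4458 T = 59890 + 11077 + 30691 = 101658
T ≈ 22.80 °C — below 100 °C, confirming all the steam condensed.

T_f ≈ 22.8 °C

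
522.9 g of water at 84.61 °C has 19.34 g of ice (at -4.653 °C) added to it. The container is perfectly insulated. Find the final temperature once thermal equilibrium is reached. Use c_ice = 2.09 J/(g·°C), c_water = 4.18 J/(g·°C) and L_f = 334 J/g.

T_f ≈ 78.7 °C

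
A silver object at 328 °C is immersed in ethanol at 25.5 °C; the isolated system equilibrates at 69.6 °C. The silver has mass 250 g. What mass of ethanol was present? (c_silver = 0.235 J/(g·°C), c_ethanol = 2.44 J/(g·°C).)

Conservation of energy gives ΣQ = 0:
250·0.235·(69.6 − 328) + m·2.44·(69.6 − 25.5) = 0
107.6 m = 15181
m = 15181/107.6 ≈ 141.1 g

m ≈ 141 g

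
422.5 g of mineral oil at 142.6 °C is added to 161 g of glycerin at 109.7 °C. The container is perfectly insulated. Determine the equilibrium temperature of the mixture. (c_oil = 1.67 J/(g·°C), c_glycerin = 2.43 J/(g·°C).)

Setting the total heat transfer to zero:
422.5·1.67·(T − 142.6) + 161·2.43·(T − 109.7) = 0
705.57(T − 142.6) + 391.23(T − 109.7) = 0
(705.57 + 391.23) T = 705.57·142.6 + 391.23·109.7
T = 143533 / 1096.8 = 131 °C

T_f ≈ 130.9 °C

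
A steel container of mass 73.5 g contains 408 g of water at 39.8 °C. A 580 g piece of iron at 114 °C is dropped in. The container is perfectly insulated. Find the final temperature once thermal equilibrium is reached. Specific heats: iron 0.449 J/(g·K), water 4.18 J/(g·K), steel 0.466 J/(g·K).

Energy conservation, ΣQ = 0:
580*0.449*(T − 114) + 408*4.18*(T − 39.8) + 73.5*0.466*(T − 39.8) = 0
260.42(T − 114) + 1705.4(T − 39.8) + 34.25(T − 39.8) = 0
(260.42 + 1705.4 + 34.25) T = 260.42*114 + 1705.4*39.8 + 34.25*39.8
T ≈ 49.46 °C

T_f ≈ 49.5 °C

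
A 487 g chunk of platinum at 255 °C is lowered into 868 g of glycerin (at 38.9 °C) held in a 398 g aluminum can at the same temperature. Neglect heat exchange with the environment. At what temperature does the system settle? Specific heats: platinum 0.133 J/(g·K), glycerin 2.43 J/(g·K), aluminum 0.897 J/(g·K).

Conservation of energy gives ΣQ = 0:
487·0.133·(T − 255) + 868·2.43·(T − 38.9) + 398·0.897·(T − 38.9) = 0
64.77(T − 255) + 2109.2(T − 38.9) + 357.01(T − 38.9) = 0
2531 T = 112454
T ≈ 44.43 °C

T_f ≈ 44.4 °C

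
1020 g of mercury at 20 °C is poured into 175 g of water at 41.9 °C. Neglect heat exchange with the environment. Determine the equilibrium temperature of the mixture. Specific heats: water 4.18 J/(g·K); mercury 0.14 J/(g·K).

Heat lost by the water equals heat gained by the mercury:
175*4.18*(41.9 − T) = 1020*0.14*(T − 20)
731.5(41.9 − T) = 142.8(T − 20)
874.3 T = 33506  ⇒  T ≈ 38.32 °C

T_f ≈ 38.3 °C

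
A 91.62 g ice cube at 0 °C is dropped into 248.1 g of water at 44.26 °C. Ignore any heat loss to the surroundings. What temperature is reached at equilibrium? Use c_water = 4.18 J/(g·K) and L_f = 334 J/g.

T_f ≈ 10.8 °C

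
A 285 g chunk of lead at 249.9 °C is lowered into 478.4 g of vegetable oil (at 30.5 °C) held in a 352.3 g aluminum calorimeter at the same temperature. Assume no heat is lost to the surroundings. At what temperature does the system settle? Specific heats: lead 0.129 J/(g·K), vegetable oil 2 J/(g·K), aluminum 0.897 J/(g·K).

T_f ≈ 36.7 °C

T_f is the heat-capacity-weighted average of the initial temperatures:
T_f = (36.77×249.9 + 956.8×30.5 + 316.01×30.5) / (36.77 + 956.8 + 316.01)
    = 48008 / 1309.6 ≈ 36.66 °C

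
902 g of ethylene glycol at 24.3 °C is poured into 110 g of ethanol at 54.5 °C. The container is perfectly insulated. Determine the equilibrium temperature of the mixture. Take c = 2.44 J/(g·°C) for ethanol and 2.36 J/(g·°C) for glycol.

Heat gained plus heat lost sum to zero:
110×2.44×(T − 54.5) + 902×2.36×(T − 24.3) = 0
268.4(T − 54.5) + 2128.7(T − 24.3) = 0
(268.4 + 2128.7) T = 268.4×54.5 + 2128.7×24.3
T = 66356/2397.1 ≈ 27.68 °C

T_f ≈ 27.7 °C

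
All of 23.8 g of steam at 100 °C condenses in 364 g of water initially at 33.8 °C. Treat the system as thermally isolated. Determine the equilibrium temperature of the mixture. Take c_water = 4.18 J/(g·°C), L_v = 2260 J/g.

Net heat exchanged in the isolated system is zero:
condense steam: −23.8×2260 = −53788; condensed water 100 °C→T: 99.48(T − 100); original water: 1521.5(T − 33.8)
1621 T = 53788 + 9948.4 + 51427 = 115164
T ≈ 71.04 °C, under the boiling point, so the assumption holds.

T_f ≈ 71.0 °C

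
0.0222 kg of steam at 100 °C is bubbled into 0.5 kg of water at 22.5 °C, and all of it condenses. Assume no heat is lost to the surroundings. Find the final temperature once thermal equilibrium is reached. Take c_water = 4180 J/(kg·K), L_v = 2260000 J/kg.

T_f ≈ 48.8 °C

Energy conservation, ΣQ = 0:
steam→water at 100 °C releases m L_v = 0.0222·2260000 = 50172; condensate cools 100→T: 0.0222·4180·(T − 100) = 92.8(T − 100); original water: 2090(T − 22.5)
2182.8 T = 50172 + 9279.6 + 47025 = 106477
T ≈ 48.78 °C (< 100 °C, so full condensation is consistent).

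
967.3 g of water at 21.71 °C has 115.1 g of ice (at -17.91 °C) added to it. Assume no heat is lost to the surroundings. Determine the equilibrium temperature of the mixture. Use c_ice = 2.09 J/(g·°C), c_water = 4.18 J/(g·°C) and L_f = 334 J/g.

Energy balance with sensible and latent terms:
ice -17.91→0 °C: 115.1×2.09×17.91 = 4308.4
  latent heat to melt: 115.1×334 = 38443
  warm the meltwater: 481.12 T
  water: 4043.3(T − 21.71)
4524.4 T = 87780 − 42752 = 45029
T ≈ 9.95 °C (positive, so assuming full melt was valid).

T_f ≈ 10.0 °C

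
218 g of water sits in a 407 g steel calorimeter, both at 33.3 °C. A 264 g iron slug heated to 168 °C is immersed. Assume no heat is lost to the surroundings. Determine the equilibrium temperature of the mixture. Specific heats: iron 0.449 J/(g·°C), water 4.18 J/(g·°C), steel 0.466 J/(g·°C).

T_f ≈ 46.4 °C

Energy conservation, ΣQ = 0:
264*0.449*(T − 168) + 218*4.18*(T − 33.3) + 407*0.466*(T − 33.3) = 0
118.54(T − 168) + 911.24(T − 33.3) + 189.66(T − 33.3) = 0
(118.54 + 911.24 + 189.66) T = 118.54*168 + 911.24*33.3 + 189.66*33.3
T = 56574/1219.4 ≈ 46.39 °C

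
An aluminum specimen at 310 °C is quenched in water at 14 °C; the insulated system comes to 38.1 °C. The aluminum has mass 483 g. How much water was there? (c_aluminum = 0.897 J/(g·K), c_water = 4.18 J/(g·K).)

m ≈ 1170 g

Energy conservation, ΣQ = 0:
483×0.897×(38.1 − 310) + m×4.18×(38.1 − 14) = 0
100.74 m = 117801
m = 117801/100.74 ≈ 1169 g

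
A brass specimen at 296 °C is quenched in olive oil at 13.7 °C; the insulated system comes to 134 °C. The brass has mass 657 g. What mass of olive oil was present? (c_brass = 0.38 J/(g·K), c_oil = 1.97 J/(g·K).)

Let T be the final temperature. ΣQ_i = 0:
657·0.38·(134 − 296) + m·1.97·(134 − 13.7) = 0
236.99 m = 40445
m = 40445/236.99 ≈ 170.7 g

m ≈ 171 g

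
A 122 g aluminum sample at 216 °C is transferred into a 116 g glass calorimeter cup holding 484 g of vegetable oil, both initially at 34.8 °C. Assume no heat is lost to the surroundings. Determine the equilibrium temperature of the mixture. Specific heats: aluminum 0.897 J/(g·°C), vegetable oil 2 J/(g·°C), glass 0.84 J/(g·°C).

T_f ≈ 51.7 °C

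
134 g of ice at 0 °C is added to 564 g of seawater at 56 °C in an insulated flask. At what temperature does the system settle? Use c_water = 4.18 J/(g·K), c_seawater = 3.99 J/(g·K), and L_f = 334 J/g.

Sum of m c ΔT and latent-heat terms is zero:
latent heat to melt: 134×334 = 44756
  meltwater 0→T: 134×4.18×T = 560.12 T
  seawater: 2250.4(T − 56)
2810.5 T = 126020 − 44756 = 81264
T ≈ 28.91 °C (positive, so assuming full melt was valid).

T_f ≈ 28.9 °C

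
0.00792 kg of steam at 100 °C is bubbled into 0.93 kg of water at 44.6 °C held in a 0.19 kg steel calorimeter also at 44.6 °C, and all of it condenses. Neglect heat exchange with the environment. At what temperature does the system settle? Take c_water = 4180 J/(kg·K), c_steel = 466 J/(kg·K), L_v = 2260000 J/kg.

Net heat exchanged in the isolated system is zero:
condense steam: −0.00792×2260000 = −17899; condensed water 100 °C→T: 33.11(T − 100); original water: 3887.4(T − 44.6); cup: 88.54(T − 44.6)
4009 T = 17899 + 3310.6 + 177327 = 198537
T ≈ 49.52 °C (< 100 °C, so full condensation is consistent).

T_f ≈ 49.5 °C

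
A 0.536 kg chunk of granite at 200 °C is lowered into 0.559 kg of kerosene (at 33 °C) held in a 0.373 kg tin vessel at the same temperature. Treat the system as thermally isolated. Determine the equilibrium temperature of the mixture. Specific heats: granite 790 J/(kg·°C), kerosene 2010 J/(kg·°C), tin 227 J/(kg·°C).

Setting the total heat transfer to zero:
0.536·790·(T − 200) + 0.559·2010·(T − 33) + 0.373·227·(T − 33) = 0
1631.7 T = 124561
T = 124561 / 1631.7 = 76.3 °C

T_f ≈ 76.3 °C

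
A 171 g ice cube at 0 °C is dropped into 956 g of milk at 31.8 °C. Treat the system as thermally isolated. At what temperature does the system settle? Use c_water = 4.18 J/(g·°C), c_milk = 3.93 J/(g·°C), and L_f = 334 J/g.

T_f ≈ 13.9 °C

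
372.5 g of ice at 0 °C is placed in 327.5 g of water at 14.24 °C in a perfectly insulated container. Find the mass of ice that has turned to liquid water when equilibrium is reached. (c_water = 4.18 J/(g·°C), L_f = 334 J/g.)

m_melted ≈ 58.4 g

Water can give up m c ΔT = 327.5×4.18×14.24 = 19494 J before reaching 0 °C.
Melting all 372.5 g of ice would need 372.5×334 = 124415 J.
Since 19494 < 124415 J, not all the ice melts; equilibrium is at 0 °C.
Mass melted = 19494/334 ≈ 58.36 g.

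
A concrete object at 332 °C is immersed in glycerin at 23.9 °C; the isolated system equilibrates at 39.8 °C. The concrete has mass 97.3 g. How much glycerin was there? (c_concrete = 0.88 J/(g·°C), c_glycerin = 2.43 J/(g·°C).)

Heat gained plus heat lost sum to zero:
97.3×0.88×(39.8 − 332) + m×2.43×(39.8 − 23.9) = 0
38.64 m = 25019
m = 25019/38.64 ≈ 647.5 g

m ≈ 648 g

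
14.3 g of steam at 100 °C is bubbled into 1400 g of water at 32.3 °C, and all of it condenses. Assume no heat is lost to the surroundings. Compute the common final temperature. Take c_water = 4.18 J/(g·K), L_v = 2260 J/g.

Energy balance with sensible and latent terms:
latent heat released on condensation: 14.3·2260 = 32318
  condensed water 100 °C→T: 59.77(T − 100)
  water warms: 1400·4.18·(T − 32.3) = 5852(T − 32.3)
5911.8 T = 32318 + 5977.4 + 189020 = 227315
T ≈ 38.45 °C — below 100 °C, confirming all the steam condensed.

T_f ≈ 38.5 °C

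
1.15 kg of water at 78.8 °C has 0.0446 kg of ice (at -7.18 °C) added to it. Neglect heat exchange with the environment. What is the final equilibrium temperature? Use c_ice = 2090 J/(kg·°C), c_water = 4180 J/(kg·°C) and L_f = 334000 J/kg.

Let T be the final temperature. ΣQ_i = 0:
warm ice to 0 °C: 0.0446×2090×(0 − (-7.18)) = 669.28
  fusion: m_ice L_f = 0.0446×334000 = 14896
  meltwater 0→T: 0.0446×4180×T = 186.43 T
  water cools: 1.15×4180×(T − 78.8) = 4807(T − 78.8)
4993.4 T = 378792 − 15566 = 363226
T ≈ 72.74 °C. Since T > 0 °C, the all-ice-melts assumption holds.

T_f ≈ 72.7 °C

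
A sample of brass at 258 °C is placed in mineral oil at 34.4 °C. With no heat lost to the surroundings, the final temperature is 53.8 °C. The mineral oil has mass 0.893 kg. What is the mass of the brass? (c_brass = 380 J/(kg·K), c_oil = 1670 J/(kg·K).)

Energy conservation, ΣQ = 0:
m×380×(53.8 − 258) + 0.893×1670×(53.8 − 34.4) = 0
-77596 m = -28931
m = -28931/-77596 ≈ 0.3728 kg

m ≈ 0.373 kg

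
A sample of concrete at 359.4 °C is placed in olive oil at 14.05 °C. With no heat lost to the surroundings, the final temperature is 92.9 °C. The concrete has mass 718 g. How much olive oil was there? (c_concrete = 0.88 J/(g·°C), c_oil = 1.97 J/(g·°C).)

m ≈ 1080 g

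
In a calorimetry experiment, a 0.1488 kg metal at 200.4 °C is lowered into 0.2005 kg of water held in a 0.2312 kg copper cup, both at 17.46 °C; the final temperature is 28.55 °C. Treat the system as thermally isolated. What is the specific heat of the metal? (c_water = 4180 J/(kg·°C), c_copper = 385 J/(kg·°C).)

Heat gained plus heat lost sum to zero:
0.1488·c·(28.55 − 200.4) + 0.2005·4180·(28.55 − 17.46) + 0.2312·385·(28.55 − 17.46) = 0
-25.57 c = -10282
c = -10282/-25.57 ≈ 402.1 J/(kg·°C)

c ≈ 402 J/(kg·°C)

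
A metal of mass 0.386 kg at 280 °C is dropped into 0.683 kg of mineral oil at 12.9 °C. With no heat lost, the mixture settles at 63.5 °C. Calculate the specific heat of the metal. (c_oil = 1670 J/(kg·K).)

c ≈ 691 J/(kg·K)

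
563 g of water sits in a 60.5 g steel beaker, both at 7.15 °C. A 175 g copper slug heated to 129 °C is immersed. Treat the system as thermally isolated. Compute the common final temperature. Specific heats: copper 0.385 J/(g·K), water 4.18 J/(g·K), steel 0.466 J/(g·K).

T_f ≈ 10.5 °C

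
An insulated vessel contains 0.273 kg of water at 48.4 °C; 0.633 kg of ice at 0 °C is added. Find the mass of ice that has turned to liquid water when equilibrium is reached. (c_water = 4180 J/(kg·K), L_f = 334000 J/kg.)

m_melted ≈ 0.165 kg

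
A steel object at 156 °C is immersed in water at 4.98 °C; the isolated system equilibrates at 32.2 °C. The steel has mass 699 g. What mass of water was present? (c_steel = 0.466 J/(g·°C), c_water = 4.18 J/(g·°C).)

Heat gained plus heat lost sum to zero:
699×0.466×(32.2 − 156) + m×4.18×(32.2 − 4.98) = 0
113.78 m = 40326
m = 40326/113.78 ≈ 354.4 g

m ≈ 354 g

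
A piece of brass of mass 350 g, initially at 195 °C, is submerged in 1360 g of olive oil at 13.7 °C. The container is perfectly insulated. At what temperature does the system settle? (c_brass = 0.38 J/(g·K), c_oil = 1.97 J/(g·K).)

T_f ≈ 22.3 °C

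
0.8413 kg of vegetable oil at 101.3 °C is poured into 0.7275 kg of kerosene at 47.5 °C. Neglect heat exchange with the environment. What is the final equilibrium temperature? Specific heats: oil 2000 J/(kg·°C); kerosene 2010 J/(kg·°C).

Heat lost by the oil equals heat gained by the kerosene:
0.8413×2000×(101.3 − T) = 0.7275×2010×(T − 47.5)
1682.6(101.3 − T) = 1462.3(T − 47.5)
3144.9 T = 239905  ⇒  T ≈ 76.28 °C

T_f ≈ 76.3 °C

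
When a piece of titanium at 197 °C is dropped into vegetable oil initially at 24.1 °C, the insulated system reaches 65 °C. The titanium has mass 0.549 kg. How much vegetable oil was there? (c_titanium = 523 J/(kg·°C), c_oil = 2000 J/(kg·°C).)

m ≈ 0.463 kg

|Q_titanium| = |Q_oil|:
0.549·523·(197 − 65) = m·2000·(65 − 24.1)
81800 m = 37901  ⇒  m ≈ 0.4633 kg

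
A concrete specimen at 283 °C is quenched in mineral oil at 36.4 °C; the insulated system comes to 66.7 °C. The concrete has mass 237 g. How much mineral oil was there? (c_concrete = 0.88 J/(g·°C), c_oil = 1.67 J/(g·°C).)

Heat lost by the concrete = heat gained by the oil:
237×0.88×(283 − 66.7) = m×1.67×(66.7 − 36.4)
50.6 m = 45112  ⇒  m ≈ 891.5 g

m ≈ 892 g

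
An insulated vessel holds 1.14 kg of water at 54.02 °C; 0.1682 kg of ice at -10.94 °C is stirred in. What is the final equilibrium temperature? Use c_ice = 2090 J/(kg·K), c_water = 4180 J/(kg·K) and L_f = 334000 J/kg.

T_f ≈ 36.1 °C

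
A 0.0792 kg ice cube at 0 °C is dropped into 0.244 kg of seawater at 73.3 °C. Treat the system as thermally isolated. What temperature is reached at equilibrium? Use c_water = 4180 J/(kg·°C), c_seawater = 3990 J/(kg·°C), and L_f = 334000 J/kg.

T_f ≈ 34.4 °C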